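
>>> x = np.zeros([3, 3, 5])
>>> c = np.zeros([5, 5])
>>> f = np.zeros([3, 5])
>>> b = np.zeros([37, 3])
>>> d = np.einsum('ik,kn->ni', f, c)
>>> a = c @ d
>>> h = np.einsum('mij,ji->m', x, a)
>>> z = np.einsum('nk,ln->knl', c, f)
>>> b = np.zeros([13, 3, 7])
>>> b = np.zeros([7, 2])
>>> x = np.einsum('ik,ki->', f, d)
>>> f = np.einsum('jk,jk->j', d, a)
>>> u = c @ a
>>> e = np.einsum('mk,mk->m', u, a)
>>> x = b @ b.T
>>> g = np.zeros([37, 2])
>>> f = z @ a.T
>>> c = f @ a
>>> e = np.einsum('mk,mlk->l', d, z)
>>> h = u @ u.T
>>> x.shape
(7, 7)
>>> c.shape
(5, 5, 3)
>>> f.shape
(5, 5, 5)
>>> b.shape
(7, 2)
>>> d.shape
(5, 3)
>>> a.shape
(5, 3)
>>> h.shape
(5, 5)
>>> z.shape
(5, 5, 3)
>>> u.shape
(5, 3)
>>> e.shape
(5,)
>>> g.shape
(37, 2)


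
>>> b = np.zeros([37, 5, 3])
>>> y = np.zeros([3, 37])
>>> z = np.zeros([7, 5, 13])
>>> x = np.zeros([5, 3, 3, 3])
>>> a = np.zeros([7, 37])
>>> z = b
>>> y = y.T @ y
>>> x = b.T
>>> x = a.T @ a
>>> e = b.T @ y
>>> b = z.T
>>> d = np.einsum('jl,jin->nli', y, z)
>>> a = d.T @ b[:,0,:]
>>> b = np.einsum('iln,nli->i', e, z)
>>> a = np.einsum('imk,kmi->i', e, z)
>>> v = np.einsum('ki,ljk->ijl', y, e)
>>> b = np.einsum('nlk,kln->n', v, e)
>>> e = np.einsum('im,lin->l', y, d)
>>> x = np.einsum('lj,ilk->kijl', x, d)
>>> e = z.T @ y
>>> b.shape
(37,)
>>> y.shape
(37, 37)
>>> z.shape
(37, 5, 3)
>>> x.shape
(5, 3, 37, 37)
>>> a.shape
(3,)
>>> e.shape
(3, 5, 37)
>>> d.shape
(3, 37, 5)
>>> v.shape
(37, 5, 3)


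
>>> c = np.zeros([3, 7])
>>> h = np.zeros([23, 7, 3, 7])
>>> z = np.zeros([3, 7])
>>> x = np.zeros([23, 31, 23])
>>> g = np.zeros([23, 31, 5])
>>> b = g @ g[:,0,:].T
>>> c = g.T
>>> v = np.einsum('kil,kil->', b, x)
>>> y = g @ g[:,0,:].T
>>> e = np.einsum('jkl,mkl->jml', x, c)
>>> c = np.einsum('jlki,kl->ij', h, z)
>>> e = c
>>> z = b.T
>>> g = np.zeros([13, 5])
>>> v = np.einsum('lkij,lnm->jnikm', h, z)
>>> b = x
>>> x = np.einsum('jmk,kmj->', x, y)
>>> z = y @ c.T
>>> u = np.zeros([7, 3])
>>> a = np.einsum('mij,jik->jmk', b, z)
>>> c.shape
(7, 23)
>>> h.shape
(23, 7, 3, 7)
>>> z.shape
(23, 31, 7)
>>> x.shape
()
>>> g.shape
(13, 5)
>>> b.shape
(23, 31, 23)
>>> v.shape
(7, 31, 3, 7, 23)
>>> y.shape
(23, 31, 23)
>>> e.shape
(7, 23)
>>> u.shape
(7, 3)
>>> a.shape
(23, 23, 7)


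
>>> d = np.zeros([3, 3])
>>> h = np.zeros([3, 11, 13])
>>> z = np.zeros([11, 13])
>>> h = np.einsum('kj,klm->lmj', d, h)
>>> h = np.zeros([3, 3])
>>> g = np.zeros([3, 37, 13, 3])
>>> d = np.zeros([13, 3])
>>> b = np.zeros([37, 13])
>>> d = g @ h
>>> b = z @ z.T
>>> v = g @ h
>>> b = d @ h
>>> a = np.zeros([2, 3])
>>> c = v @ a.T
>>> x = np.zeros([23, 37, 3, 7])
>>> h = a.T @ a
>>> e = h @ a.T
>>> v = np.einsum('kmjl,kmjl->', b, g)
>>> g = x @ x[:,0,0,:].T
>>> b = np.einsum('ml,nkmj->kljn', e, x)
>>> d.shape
(3, 37, 13, 3)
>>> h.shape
(3, 3)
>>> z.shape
(11, 13)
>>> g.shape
(23, 37, 3, 23)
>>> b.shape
(37, 2, 7, 23)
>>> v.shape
()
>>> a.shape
(2, 3)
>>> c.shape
(3, 37, 13, 2)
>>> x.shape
(23, 37, 3, 7)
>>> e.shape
(3, 2)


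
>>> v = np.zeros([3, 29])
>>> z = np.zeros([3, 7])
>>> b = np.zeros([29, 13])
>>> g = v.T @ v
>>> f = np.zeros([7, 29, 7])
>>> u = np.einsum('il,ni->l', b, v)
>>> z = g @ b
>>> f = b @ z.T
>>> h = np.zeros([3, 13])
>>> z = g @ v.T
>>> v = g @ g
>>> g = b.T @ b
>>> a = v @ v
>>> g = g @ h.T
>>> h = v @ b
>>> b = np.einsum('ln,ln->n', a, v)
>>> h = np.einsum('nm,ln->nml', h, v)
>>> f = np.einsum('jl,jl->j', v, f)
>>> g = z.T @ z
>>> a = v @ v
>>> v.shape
(29, 29)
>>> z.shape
(29, 3)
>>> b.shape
(29,)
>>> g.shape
(3, 3)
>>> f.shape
(29,)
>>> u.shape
(13,)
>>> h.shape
(29, 13, 29)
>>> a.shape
(29, 29)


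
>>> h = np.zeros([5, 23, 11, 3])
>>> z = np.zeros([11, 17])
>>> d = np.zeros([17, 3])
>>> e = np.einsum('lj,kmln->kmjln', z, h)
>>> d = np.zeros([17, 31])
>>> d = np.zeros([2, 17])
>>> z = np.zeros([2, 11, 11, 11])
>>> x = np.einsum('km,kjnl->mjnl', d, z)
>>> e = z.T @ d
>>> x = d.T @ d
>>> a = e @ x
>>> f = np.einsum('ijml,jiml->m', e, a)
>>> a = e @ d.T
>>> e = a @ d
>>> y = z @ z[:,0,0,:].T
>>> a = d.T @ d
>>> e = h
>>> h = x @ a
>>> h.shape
(17, 17)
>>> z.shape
(2, 11, 11, 11)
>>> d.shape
(2, 17)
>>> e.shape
(5, 23, 11, 3)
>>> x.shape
(17, 17)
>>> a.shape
(17, 17)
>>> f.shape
(11,)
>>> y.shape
(2, 11, 11, 2)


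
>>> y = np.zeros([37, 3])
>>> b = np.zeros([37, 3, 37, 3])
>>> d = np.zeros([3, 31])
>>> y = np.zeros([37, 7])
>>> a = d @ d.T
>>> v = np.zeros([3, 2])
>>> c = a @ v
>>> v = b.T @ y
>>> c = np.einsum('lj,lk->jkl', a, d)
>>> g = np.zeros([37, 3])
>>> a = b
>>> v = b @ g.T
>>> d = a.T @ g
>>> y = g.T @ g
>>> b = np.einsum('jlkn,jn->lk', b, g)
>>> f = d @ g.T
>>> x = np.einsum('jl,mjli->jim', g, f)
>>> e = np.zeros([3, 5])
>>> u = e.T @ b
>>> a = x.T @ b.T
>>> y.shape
(3, 3)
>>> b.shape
(3, 37)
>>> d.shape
(3, 37, 3, 3)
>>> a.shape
(3, 37, 3)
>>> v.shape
(37, 3, 37, 37)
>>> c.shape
(3, 31, 3)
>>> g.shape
(37, 3)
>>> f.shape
(3, 37, 3, 37)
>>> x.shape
(37, 37, 3)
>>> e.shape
(3, 5)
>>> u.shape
(5, 37)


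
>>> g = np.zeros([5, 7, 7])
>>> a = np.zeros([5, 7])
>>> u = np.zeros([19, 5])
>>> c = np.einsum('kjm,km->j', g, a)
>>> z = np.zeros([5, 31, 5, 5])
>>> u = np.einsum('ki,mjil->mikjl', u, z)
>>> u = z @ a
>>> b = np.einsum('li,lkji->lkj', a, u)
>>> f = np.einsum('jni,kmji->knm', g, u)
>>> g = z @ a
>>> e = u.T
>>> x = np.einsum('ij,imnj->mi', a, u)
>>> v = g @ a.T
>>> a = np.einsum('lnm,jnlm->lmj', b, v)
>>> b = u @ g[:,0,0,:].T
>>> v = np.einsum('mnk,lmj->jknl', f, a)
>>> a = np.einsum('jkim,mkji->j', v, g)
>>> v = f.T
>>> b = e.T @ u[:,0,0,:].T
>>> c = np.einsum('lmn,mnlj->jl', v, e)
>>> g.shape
(5, 31, 5, 7)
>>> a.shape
(5,)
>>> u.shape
(5, 31, 5, 7)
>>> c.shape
(5, 31)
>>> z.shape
(5, 31, 5, 5)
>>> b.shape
(5, 31, 5, 5)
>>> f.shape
(5, 7, 31)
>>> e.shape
(7, 5, 31, 5)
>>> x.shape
(31, 5)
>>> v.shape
(31, 7, 5)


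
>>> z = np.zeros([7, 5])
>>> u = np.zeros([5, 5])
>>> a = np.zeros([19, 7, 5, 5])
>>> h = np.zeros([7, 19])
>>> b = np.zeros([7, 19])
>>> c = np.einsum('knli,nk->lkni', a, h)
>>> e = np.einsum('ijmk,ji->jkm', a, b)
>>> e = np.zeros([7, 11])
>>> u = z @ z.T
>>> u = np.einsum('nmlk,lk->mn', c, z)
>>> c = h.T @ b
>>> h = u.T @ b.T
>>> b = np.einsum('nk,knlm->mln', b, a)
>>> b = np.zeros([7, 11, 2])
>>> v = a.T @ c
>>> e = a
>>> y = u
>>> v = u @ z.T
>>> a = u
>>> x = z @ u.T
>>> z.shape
(7, 5)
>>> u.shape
(19, 5)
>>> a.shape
(19, 5)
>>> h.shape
(5, 7)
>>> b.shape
(7, 11, 2)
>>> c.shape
(19, 19)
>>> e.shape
(19, 7, 5, 5)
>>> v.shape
(19, 7)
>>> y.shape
(19, 5)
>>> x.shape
(7, 19)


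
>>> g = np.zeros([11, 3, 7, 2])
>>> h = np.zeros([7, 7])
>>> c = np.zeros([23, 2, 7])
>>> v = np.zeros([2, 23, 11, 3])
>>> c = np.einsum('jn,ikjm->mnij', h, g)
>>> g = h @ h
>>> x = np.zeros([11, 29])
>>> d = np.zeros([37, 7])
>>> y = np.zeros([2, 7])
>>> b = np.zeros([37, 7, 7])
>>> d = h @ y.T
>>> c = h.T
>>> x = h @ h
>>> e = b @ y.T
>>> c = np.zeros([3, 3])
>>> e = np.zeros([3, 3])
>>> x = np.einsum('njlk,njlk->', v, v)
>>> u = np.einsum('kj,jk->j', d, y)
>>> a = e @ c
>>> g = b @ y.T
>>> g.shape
(37, 7, 2)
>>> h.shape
(7, 7)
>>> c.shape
(3, 3)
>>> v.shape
(2, 23, 11, 3)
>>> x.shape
()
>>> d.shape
(7, 2)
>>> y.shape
(2, 7)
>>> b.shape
(37, 7, 7)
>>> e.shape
(3, 3)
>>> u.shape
(2,)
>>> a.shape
(3, 3)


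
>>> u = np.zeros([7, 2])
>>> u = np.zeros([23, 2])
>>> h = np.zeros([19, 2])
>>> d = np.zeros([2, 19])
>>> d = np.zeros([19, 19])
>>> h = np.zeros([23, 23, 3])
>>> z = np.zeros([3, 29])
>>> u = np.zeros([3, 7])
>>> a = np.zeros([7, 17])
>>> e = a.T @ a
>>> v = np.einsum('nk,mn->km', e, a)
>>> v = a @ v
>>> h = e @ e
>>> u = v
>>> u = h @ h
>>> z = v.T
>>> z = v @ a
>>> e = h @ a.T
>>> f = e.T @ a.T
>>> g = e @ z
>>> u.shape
(17, 17)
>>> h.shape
(17, 17)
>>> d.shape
(19, 19)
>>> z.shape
(7, 17)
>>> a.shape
(7, 17)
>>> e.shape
(17, 7)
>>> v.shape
(7, 7)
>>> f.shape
(7, 7)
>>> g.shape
(17, 17)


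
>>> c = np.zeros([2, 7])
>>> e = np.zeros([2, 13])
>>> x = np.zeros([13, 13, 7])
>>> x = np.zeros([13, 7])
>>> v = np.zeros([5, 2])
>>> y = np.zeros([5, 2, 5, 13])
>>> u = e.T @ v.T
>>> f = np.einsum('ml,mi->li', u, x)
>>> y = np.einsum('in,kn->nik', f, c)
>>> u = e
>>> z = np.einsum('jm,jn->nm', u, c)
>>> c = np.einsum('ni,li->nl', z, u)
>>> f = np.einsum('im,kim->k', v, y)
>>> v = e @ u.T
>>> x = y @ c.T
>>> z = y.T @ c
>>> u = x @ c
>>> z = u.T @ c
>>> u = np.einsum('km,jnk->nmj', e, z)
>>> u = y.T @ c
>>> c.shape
(7, 2)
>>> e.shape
(2, 13)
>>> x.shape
(7, 5, 7)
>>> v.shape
(2, 2)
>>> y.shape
(7, 5, 2)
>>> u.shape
(2, 5, 2)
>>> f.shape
(7,)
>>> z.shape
(2, 5, 2)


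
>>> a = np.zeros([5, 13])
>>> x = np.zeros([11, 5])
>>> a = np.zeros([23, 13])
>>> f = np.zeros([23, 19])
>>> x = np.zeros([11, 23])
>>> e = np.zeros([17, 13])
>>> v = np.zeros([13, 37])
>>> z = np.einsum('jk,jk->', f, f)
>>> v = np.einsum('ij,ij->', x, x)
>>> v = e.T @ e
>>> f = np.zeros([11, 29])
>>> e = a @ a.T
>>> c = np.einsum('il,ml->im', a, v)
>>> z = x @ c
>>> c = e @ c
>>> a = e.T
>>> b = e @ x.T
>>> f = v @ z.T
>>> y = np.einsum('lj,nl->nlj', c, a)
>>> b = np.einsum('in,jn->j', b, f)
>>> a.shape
(23, 23)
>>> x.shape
(11, 23)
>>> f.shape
(13, 11)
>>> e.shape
(23, 23)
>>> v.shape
(13, 13)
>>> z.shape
(11, 13)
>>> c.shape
(23, 13)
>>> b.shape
(13,)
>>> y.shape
(23, 23, 13)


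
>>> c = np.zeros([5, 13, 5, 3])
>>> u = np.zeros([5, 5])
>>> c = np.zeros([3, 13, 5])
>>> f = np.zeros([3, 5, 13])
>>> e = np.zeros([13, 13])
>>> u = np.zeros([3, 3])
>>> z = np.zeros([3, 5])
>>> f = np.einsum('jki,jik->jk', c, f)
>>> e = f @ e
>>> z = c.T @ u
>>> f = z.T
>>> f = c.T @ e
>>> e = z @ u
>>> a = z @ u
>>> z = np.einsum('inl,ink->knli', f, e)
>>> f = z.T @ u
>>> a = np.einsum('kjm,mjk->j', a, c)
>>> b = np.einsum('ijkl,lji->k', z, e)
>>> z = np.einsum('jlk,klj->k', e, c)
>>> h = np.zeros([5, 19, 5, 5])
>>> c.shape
(3, 13, 5)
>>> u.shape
(3, 3)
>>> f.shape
(5, 13, 13, 3)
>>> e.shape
(5, 13, 3)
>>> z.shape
(3,)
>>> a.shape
(13,)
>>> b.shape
(13,)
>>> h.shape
(5, 19, 5, 5)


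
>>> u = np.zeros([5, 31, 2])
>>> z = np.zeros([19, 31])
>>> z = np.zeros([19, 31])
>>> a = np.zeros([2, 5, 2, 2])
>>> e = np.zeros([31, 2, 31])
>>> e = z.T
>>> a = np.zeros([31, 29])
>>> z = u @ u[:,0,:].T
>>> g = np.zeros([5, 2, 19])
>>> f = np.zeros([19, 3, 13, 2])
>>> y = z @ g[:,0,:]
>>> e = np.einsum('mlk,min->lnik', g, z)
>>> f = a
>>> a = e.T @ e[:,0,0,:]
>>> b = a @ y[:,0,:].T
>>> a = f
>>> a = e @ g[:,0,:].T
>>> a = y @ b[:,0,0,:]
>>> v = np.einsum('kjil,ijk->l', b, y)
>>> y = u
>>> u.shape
(5, 31, 2)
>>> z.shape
(5, 31, 5)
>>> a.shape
(5, 31, 5)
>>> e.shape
(2, 5, 31, 19)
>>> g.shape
(5, 2, 19)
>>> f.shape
(31, 29)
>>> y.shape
(5, 31, 2)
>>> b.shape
(19, 31, 5, 5)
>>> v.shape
(5,)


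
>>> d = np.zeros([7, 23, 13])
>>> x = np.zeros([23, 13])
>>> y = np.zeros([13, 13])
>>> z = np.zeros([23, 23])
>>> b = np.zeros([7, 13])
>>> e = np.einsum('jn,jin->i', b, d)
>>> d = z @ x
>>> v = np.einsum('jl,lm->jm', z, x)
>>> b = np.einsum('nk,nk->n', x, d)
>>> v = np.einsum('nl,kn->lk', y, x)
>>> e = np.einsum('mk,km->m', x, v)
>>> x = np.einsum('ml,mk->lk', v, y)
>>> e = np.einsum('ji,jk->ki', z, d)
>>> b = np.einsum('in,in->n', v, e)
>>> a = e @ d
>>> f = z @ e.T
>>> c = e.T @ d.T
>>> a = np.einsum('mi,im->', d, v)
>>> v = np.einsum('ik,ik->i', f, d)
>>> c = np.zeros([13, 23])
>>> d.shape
(23, 13)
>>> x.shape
(23, 13)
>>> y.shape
(13, 13)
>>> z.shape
(23, 23)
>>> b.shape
(23,)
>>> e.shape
(13, 23)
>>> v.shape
(23,)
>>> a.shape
()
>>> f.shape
(23, 13)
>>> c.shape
(13, 23)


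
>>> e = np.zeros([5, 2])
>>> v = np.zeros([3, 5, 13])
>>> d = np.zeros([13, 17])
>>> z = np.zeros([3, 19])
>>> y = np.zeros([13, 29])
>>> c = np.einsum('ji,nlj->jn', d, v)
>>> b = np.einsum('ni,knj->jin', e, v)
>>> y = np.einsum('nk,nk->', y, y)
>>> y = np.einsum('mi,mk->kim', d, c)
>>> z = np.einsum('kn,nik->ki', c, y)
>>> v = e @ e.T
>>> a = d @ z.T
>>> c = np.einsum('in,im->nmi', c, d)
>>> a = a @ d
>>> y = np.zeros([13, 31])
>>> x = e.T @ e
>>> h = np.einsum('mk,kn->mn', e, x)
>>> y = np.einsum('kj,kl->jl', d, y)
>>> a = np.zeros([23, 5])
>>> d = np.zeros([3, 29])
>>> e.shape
(5, 2)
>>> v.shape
(5, 5)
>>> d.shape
(3, 29)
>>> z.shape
(13, 17)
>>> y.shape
(17, 31)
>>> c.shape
(3, 17, 13)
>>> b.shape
(13, 2, 5)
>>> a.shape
(23, 5)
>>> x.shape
(2, 2)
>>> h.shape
(5, 2)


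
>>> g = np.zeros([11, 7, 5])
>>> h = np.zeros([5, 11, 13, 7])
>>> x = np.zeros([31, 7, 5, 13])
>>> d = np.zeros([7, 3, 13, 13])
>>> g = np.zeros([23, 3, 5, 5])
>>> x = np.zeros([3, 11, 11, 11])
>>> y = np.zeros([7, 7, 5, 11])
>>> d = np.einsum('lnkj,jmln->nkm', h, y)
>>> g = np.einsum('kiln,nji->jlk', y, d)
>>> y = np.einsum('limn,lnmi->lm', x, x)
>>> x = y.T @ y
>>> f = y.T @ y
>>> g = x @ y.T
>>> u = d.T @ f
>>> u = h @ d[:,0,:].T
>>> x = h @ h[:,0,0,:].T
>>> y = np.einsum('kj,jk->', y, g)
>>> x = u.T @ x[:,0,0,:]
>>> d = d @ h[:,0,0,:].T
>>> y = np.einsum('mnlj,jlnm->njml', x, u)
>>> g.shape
(11, 3)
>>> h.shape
(5, 11, 13, 7)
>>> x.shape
(11, 13, 11, 5)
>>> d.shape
(11, 13, 5)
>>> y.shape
(13, 5, 11, 11)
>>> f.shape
(11, 11)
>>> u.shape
(5, 11, 13, 11)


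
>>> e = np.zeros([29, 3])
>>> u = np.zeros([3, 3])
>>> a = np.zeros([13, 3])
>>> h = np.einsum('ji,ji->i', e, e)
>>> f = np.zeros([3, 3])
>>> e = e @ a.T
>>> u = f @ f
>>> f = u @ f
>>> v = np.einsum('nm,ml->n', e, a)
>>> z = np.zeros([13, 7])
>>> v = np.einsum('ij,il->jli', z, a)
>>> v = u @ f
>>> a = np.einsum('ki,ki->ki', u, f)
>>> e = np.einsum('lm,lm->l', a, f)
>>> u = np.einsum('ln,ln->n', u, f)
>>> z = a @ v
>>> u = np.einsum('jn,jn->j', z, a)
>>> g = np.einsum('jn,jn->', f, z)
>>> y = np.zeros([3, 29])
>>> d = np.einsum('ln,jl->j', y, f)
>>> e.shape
(3,)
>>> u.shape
(3,)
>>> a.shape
(3, 3)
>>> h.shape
(3,)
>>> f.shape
(3, 3)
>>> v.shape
(3, 3)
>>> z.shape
(3, 3)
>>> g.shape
()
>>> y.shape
(3, 29)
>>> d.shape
(3,)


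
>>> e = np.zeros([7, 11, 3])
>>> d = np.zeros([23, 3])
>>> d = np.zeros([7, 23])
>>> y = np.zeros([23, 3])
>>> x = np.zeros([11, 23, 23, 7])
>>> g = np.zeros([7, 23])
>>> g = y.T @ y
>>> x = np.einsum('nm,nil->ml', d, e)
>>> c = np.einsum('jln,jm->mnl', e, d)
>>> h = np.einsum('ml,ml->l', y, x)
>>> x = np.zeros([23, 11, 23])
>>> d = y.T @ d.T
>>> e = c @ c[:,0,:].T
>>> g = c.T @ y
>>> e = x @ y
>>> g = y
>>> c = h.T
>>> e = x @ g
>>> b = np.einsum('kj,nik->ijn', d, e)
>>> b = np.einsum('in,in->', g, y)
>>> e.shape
(23, 11, 3)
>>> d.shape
(3, 7)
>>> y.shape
(23, 3)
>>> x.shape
(23, 11, 23)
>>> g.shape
(23, 3)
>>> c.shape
(3,)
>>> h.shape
(3,)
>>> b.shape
()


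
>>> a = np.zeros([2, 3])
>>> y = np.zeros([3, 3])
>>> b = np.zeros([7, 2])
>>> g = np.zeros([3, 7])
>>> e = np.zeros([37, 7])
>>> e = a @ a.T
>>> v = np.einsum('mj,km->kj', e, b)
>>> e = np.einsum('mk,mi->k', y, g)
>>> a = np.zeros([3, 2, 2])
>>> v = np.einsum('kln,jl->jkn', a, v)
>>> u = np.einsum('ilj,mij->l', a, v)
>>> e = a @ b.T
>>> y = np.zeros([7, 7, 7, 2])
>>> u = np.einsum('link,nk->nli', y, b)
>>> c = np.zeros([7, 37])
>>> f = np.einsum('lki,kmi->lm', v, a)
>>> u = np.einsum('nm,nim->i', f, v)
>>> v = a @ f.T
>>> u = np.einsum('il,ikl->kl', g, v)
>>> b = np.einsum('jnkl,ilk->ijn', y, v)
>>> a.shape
(3, 2, 2)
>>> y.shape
(7, 7, 7, 2)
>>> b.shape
(3, 7, 7)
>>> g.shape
(3, 7)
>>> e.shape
(3, 2, 7)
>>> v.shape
(3, 2, 7)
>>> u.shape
(2, 7)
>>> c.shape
(7, 37)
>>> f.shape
(7, 2)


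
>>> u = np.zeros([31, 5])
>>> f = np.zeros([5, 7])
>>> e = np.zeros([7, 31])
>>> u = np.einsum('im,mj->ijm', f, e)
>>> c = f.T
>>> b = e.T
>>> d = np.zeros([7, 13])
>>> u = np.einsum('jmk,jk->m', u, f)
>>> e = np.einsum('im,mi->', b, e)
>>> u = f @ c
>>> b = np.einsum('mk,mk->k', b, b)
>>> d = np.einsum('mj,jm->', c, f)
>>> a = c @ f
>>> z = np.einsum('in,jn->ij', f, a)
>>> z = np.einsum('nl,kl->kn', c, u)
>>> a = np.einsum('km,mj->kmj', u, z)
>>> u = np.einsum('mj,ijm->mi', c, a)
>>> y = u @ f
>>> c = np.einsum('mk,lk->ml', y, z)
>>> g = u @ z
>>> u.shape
(7, 5)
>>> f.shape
(5, 7)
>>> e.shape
()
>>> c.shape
(7, 5)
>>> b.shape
(7,)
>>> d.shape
()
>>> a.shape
(5, 5, 7)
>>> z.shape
(5, 7)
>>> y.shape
(7, 7)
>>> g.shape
(7, 7)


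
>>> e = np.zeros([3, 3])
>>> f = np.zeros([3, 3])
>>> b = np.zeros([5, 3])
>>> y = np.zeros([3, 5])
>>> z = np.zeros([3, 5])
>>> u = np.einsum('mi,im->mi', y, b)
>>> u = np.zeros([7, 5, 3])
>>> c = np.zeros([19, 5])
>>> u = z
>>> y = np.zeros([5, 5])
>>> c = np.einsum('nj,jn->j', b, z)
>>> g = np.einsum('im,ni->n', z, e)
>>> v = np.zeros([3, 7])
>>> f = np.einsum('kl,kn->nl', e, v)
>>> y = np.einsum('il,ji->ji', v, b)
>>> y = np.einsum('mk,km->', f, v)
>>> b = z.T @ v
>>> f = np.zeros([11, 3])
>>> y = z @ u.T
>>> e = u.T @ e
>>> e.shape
(5, 3)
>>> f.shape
(11, 3)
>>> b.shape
(5, 7)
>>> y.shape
(3, 3)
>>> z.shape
(3, 5)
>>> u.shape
(3, 5)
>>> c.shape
(3,)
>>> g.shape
(3,)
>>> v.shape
(3, 7)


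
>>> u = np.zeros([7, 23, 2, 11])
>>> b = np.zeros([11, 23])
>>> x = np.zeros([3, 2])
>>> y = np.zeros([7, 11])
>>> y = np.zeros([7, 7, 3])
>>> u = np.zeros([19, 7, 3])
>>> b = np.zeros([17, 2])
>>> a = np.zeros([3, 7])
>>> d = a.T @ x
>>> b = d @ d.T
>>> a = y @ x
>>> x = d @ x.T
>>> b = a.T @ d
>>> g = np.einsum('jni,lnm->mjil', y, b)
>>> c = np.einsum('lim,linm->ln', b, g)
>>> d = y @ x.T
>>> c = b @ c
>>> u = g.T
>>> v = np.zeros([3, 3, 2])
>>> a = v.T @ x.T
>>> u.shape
(2, 3, 7, 2)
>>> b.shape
(2, 7, 2)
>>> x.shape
(7, 3)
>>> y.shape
(7, 7, 3)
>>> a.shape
(2, 3, 7)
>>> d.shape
(7, 7, 7)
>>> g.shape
(2, 7, 3, 2)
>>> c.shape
(2, 7, 3)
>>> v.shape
(3, 3, 2)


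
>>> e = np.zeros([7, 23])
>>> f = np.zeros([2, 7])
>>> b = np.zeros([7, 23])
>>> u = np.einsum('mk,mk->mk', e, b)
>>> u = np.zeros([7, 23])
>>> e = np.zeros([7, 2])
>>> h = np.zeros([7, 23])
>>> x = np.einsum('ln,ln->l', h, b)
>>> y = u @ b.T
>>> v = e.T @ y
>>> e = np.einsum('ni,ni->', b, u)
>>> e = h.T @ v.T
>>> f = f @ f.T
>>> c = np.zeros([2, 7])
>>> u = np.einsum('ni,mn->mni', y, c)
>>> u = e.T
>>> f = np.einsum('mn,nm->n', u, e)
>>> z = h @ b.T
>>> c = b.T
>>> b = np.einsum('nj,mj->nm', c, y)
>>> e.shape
(23, 2)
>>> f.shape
(23,)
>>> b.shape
(23, 7)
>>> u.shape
(2, 23)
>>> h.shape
(7, 23)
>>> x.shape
(7,)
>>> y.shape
(7, 7)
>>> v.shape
(2, 7)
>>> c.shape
(23, 7)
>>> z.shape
(7, 7)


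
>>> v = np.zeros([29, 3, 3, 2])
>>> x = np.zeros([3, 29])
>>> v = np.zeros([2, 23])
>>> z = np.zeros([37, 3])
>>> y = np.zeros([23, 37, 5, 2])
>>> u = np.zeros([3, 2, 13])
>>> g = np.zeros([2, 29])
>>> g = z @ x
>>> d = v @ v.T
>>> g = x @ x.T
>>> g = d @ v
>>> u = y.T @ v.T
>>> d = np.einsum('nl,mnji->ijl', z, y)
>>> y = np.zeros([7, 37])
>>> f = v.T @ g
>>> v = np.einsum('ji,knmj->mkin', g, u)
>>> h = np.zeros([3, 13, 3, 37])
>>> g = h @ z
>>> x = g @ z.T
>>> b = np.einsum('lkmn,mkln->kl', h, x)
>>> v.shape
(37, 2, 23, 5)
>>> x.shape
(3, 13, 3, 37)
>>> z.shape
(37, 3)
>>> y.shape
(7, 37)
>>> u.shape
(2, 5, 37, 2)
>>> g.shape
(3, 13, 3, 3)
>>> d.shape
(2, 5, 3)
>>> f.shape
(23, 23)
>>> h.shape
(3, 13, 3, 37)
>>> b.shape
(13, 3)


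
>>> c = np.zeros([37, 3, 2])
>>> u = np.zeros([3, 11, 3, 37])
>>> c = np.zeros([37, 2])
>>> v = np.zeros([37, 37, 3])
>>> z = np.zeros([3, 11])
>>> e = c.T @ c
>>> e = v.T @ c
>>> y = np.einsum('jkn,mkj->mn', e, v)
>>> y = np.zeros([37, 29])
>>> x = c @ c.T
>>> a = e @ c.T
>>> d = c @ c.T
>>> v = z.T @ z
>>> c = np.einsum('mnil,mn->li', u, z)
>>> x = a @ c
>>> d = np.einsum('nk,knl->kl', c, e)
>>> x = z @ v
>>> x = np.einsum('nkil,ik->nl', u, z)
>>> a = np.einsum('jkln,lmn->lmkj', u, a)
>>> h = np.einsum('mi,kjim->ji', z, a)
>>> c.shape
(37, 3)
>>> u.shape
(3, 11, 3, 37)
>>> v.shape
(11, 11)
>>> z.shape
(3, 11)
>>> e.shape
(3, 37, 2)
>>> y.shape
(37, 29)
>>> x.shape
(3, 37)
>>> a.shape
(3, 37, 11, 3)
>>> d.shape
(3, 2)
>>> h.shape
(37, 11)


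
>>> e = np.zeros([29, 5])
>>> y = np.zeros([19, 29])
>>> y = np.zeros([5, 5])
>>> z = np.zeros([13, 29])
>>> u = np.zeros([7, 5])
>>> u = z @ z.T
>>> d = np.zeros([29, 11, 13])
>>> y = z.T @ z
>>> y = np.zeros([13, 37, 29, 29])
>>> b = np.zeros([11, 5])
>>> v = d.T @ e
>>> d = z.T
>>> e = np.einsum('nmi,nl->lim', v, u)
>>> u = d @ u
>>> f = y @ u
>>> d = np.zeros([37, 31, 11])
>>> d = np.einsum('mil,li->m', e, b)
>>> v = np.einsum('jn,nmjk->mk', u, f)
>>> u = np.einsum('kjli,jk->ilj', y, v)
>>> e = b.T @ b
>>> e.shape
(5, 5)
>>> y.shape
(13, 37, 29, 29)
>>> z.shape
(13, 29)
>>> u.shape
(29, 29, 37)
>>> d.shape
(13,)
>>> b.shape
(11, 5)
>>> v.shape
(37, 13)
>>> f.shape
(13, 37, 29, 13)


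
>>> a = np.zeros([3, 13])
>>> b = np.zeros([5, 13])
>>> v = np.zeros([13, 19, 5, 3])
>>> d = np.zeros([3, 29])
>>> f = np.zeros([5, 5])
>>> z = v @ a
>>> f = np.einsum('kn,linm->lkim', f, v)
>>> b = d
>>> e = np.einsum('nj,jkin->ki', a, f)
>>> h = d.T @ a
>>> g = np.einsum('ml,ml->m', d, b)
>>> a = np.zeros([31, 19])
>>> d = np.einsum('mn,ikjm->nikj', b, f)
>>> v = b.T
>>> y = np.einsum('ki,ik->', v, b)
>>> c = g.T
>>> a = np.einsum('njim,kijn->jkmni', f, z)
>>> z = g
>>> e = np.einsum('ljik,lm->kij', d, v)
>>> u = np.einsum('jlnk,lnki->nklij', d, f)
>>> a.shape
(5, 13, 3, 13, 19)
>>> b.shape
(3, 29)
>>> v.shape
(29, 3)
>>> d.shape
(29, 13, 5, 19)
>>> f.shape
(13, 5, 19, 3)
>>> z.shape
(3,)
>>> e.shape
(19, 5, 13)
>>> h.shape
(29, 13)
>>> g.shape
(3,)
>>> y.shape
()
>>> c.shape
(3,)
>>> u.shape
(5, 19, 13, 3, 29)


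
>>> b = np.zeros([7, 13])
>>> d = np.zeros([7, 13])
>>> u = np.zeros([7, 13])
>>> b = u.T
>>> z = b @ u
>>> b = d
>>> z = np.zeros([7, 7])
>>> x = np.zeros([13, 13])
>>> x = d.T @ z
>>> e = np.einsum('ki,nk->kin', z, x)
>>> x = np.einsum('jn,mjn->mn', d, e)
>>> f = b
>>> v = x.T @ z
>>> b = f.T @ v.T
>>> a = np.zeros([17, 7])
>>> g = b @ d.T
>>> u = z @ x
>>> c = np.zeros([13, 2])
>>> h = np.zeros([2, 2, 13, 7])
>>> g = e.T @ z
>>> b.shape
(13, 13)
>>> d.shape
(7, 13)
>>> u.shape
(7, 13)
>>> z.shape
(7, 7)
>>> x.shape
(7, 13)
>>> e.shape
(7, 7, 13)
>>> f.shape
(7, 13)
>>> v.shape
(13, 7)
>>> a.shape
(17, 7)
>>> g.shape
(13, 7, 7)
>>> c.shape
(13, 2)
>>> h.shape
(2, 2, 13, 7)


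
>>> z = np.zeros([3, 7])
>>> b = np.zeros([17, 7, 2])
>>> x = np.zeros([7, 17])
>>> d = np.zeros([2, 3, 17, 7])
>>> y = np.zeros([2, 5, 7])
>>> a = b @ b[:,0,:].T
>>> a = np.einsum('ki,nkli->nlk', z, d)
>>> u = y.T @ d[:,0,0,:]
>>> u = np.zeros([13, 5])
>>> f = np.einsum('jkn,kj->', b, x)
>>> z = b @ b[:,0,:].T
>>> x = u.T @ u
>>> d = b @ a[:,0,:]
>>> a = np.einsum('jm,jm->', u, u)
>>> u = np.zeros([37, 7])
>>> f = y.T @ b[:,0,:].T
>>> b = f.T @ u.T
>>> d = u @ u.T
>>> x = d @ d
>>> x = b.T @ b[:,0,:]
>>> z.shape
(17, 7, 17)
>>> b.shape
(17, 5, 37)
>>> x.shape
(37, 5, 37)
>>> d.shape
(37, 37)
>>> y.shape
(2, 5, 7)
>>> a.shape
()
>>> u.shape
(37, 7)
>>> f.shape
(7, 5, 17)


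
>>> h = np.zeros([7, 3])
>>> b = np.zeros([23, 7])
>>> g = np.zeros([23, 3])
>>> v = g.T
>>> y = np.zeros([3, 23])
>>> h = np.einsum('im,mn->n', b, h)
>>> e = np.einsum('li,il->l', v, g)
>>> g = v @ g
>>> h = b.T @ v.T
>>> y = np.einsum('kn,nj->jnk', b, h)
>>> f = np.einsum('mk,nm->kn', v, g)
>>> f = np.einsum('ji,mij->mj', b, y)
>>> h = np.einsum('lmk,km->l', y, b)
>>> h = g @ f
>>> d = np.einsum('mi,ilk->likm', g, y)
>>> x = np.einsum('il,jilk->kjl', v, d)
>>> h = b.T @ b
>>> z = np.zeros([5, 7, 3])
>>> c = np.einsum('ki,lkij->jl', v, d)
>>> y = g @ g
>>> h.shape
(7, 7)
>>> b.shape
(23, 7)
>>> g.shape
(3, 3)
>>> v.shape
(3, 23)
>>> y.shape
(3, 3)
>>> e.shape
(3,)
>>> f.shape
(3, 23)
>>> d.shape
(7, 3, 23, 3)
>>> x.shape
(3, 7, 23)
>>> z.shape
(5, 7, 3)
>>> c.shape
(3, 7)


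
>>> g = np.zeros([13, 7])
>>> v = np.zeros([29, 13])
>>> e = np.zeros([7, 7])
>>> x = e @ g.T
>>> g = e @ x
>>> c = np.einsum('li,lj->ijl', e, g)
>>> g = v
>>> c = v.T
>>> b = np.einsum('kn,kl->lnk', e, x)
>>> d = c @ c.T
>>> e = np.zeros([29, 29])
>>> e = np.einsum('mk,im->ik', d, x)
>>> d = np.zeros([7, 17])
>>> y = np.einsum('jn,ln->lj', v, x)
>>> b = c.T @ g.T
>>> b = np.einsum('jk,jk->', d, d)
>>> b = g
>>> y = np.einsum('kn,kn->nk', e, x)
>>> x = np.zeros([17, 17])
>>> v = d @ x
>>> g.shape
(29, 13)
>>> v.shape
(7, 17)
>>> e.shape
(7, 13)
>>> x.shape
(17, 17)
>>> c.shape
(13, 29)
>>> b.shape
(29, 13)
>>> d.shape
(7, 17)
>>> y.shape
(13, 7)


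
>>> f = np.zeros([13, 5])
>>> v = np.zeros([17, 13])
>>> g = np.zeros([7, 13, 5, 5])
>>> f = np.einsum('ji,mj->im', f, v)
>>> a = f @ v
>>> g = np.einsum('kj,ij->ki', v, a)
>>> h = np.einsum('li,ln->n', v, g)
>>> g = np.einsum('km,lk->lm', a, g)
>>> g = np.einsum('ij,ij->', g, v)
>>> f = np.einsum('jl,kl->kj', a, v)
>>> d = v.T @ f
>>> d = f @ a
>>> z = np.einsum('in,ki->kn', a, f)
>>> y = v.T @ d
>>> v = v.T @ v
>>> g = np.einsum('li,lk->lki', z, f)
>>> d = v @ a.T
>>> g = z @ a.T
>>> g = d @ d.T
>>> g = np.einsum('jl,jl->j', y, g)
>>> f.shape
(17, 5)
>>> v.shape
(13, 13)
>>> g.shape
(13,)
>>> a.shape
(5, 13)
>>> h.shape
(5,)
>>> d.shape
(13, 5)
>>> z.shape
(17, 13)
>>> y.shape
(13, 13)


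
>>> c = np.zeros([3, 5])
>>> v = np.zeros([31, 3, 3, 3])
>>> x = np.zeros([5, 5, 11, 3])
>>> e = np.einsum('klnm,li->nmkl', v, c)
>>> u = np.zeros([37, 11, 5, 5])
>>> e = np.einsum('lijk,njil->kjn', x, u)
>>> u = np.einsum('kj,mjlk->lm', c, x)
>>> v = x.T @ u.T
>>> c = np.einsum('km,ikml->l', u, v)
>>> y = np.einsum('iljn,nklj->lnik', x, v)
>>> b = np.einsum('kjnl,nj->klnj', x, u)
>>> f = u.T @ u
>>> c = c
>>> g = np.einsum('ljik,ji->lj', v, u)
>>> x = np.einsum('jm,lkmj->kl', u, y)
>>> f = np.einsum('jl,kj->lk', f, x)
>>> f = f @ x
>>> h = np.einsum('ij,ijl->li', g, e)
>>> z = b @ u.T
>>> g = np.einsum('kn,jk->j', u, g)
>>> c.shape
(11,)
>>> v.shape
(3, 11, 5, 11)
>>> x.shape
(3, 5)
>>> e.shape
(3, 11, 37)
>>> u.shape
(11, 5)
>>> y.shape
(5, 3, 5, 11)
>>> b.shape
(5, 3, 11, 5)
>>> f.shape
(5, 5)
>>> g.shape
(3,)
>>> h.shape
(37, 3)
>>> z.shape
(5, 3, 11, 11)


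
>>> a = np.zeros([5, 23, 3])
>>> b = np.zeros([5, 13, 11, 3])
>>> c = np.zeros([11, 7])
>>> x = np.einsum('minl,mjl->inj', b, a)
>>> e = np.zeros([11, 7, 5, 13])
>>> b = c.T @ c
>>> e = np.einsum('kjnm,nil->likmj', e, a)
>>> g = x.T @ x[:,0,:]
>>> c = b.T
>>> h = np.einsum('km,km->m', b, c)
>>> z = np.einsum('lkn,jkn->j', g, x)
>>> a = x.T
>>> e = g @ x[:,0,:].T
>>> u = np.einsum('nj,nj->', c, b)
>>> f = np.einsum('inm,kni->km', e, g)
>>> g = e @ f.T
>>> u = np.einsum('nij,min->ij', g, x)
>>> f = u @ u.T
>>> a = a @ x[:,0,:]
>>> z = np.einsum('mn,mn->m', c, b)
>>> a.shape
(23, 11, 23)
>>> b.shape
(7, 7)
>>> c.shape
(7, 7)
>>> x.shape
(13, 11, 23)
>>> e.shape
(23, 11, 13)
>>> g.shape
(23, 11, 23)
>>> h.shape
(7,)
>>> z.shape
(7,)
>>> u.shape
(11, 23)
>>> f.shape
(11, 11)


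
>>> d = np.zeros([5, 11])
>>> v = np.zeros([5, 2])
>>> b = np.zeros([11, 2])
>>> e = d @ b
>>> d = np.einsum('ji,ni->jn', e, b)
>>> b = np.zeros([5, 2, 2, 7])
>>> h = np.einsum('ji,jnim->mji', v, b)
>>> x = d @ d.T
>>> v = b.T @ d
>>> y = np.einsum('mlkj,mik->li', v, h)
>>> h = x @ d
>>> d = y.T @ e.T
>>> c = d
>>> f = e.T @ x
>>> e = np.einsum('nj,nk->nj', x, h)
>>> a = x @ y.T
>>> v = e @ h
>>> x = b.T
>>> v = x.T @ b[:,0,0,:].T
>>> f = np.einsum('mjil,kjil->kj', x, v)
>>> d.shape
(5, 5)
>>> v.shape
(5, 2, 2, 5)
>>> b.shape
(5, 2, 2, 7)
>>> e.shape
(5, 5)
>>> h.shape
(5, 11)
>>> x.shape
(7, 2, 2, 5)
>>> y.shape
(2, 5)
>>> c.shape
(5, 5)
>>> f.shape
(5, 2)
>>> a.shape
(5, 2)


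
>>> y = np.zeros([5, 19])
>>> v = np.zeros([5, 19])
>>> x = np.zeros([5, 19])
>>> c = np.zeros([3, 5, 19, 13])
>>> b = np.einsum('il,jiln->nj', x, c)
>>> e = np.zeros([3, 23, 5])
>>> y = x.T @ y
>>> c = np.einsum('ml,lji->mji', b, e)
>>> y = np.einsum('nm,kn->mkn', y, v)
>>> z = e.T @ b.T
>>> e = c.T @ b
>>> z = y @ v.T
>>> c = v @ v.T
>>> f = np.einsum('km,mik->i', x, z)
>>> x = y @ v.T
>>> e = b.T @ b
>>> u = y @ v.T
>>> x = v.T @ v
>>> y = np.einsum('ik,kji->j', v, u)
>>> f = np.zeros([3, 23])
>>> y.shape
(5,)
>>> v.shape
(5, 19)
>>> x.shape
(19, 19)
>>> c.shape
(5, 5)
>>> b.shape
(13, 3)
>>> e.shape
(3, 3)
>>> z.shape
(19, 5, 5)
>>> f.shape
(3, 23)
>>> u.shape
(19, 5, 5)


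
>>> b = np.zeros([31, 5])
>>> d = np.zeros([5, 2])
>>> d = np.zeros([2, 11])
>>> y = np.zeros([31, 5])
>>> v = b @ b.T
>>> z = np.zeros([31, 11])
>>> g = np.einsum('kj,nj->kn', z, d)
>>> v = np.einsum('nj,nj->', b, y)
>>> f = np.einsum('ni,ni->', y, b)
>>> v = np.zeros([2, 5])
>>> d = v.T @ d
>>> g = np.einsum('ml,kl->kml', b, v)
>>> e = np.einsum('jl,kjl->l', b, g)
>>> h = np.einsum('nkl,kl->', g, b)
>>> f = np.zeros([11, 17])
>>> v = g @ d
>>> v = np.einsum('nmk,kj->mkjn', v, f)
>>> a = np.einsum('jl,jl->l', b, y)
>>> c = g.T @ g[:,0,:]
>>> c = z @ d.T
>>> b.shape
(31, 5)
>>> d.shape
(5, 11)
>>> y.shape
(31, 5)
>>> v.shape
(31, 11, 17, 2)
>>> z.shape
(31, 11)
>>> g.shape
(2, 31, 5)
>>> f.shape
(11, 17)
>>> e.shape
(5,)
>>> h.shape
()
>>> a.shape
(5,)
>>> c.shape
(31, 5)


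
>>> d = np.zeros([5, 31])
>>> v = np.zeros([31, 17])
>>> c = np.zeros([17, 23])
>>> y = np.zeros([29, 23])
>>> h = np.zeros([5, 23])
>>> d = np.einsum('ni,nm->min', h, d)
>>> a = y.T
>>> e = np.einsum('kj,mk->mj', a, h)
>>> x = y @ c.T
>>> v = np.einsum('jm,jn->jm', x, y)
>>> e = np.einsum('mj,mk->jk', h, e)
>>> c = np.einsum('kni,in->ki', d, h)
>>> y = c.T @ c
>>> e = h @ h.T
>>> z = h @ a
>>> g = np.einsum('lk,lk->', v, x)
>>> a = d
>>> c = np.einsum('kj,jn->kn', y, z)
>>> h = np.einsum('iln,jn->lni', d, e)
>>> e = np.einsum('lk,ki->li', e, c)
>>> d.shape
(31, 23, 5)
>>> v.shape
(29, 17)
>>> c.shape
(5, 29)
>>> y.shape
(5, 5)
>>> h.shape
(23, 5, 31)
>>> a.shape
(31, 23, 5)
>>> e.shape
(5, 29)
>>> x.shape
(29, 17)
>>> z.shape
(5, 29)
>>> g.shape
()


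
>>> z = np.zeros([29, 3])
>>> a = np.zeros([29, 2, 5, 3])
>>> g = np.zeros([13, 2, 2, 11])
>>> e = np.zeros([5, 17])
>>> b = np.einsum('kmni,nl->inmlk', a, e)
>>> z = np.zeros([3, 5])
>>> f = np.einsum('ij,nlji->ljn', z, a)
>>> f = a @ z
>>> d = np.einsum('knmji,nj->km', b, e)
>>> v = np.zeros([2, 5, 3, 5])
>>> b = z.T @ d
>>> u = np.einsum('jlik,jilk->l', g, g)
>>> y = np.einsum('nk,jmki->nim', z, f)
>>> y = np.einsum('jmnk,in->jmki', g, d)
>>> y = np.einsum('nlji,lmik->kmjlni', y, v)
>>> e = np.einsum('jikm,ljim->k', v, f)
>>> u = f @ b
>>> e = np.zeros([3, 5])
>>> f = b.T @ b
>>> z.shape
(3, 5)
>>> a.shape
(29, 2, 5, 3)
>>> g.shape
(13, 2, 2, 11)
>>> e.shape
(3, 5)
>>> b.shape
(5, 2)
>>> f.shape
(2, 2)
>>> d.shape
(3, 2)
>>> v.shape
(2, 5, 3, 5)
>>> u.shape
(29, 2, 5, 2)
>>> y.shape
(5, 5, 11, 2, 13, 3)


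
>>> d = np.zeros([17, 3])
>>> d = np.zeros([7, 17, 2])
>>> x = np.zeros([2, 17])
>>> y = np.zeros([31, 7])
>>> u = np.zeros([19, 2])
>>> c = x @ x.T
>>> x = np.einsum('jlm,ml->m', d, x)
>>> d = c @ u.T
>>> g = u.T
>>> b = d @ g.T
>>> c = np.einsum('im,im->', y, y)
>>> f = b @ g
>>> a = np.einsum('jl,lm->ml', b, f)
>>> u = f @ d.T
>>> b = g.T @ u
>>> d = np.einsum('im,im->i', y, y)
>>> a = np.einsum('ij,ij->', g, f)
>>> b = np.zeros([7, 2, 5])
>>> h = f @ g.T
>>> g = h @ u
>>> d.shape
(31,)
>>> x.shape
(2,)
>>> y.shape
(31, 7)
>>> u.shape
(2, 2)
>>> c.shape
()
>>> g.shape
(2, 2)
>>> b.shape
(7, 2, 5)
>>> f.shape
(2, 19)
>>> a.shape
()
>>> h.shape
(2, 2)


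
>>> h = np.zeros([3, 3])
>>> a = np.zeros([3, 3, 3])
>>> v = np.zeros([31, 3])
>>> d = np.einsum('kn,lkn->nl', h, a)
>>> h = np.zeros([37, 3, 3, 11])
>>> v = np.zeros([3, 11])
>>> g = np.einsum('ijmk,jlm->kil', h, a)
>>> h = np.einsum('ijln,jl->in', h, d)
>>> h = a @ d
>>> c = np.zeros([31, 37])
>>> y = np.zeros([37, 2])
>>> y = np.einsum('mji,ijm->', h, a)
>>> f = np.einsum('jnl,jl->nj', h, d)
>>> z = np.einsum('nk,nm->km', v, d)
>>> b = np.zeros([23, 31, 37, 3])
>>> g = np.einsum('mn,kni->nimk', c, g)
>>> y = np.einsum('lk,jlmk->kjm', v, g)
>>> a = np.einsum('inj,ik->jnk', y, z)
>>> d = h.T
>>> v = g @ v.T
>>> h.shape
(3, 3, 3)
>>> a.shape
(31, 37, 3)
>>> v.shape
(37, 3, 31, 3)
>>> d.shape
(3, 3, 3)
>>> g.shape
(37, 3, 31, 11)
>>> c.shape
(31, 37)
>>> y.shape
(11, 37, 31)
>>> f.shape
(3, 3)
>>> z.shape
(11, 3)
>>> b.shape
(23, 31, 37, 3)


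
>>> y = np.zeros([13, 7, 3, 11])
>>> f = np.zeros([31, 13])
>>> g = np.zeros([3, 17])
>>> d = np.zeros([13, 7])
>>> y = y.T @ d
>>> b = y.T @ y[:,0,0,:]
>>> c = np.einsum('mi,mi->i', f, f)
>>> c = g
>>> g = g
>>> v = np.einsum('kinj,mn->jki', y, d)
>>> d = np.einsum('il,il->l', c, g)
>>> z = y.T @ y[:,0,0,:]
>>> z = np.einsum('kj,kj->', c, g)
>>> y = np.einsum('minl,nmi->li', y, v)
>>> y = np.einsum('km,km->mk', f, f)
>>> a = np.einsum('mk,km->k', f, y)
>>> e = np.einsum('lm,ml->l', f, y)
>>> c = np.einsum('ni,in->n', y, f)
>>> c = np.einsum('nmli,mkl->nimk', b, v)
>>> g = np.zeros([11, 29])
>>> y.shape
(13, 31)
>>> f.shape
(31, 13)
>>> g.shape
(11, 29)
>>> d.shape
(17,)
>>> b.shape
(7, 7, 3, 7)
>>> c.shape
(7, 7, 7, 11)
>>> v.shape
(7, 11, 3)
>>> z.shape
()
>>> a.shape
(13,)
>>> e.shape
(31,)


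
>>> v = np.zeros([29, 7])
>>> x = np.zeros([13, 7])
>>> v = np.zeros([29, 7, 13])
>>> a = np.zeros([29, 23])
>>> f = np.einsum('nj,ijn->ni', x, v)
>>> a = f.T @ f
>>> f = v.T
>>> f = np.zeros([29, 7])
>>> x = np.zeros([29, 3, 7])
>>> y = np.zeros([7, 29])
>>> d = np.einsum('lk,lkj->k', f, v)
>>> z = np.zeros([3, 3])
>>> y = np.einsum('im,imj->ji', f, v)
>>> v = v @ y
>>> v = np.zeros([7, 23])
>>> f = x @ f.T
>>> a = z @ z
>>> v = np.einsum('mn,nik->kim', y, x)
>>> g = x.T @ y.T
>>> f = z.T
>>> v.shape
(7, 3, 13)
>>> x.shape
(29, 3, 7)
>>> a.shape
(3, 3)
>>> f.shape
(3, 3)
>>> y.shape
(13, 29)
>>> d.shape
(7,)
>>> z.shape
(3, 3)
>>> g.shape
(7, 3, 13)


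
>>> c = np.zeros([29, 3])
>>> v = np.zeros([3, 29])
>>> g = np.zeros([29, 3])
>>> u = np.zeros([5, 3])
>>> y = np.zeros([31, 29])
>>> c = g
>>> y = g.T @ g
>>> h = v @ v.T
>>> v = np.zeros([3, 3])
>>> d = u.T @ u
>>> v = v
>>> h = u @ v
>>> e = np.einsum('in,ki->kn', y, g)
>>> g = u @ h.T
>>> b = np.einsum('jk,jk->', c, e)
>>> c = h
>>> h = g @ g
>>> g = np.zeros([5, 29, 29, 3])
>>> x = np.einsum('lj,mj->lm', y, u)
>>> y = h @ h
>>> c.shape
(5, 3)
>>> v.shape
(3, 3)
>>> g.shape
(5, 29, 29, 3)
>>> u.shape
(5, 3)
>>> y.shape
(5, 5)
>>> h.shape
(5, 5)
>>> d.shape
(3, 3)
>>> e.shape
(29, 3)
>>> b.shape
()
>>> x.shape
(3, 5)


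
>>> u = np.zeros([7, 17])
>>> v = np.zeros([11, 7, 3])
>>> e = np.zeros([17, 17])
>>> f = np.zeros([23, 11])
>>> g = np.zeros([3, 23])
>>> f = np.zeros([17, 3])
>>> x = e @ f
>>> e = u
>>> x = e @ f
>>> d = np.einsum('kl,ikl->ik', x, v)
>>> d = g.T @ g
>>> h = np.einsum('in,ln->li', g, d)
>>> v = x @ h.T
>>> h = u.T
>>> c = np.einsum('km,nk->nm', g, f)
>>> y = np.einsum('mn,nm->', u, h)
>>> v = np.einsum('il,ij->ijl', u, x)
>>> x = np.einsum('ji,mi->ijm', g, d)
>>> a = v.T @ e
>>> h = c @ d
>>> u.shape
(7, 17)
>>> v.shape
(7, 3, 17)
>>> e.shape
(7, 17)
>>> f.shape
(17, 3)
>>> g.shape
(3, 23)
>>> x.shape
(23, 3, 23)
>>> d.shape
(23, 23)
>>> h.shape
(17, 23)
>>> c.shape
(17, 23)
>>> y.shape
()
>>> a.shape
(17, 3, 17)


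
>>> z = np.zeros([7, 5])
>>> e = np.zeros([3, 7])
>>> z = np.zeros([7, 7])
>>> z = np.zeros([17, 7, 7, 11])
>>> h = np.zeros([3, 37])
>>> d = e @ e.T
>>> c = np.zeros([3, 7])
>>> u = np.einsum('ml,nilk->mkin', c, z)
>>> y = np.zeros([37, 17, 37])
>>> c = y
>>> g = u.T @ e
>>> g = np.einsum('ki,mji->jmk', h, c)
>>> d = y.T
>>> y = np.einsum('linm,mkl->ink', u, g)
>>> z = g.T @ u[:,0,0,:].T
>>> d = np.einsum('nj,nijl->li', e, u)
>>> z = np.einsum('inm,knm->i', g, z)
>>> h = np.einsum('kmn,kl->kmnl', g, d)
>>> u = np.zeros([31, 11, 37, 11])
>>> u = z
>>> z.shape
(17,)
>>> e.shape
(3, 7)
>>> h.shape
(17, 37, 3, 11)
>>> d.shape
(17, 11)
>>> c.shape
(37, 17, 37)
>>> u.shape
(17,)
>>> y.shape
(11, 7, 37)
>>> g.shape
(17, 37, 3)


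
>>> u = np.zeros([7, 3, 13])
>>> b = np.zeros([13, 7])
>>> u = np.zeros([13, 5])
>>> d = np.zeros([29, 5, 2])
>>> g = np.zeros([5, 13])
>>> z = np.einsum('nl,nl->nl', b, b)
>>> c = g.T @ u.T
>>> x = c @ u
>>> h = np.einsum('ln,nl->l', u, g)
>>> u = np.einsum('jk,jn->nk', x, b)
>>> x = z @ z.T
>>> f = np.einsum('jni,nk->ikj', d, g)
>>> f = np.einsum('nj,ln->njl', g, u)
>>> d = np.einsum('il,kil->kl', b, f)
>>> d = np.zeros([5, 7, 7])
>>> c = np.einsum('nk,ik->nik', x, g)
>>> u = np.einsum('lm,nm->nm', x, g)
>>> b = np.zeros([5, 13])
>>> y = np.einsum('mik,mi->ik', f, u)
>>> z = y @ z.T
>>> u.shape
(5, 13)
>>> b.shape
(5, 13)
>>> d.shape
(5, 7, 7)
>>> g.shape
(5, 13)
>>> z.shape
(13, 13)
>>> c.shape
(13, 5, 13)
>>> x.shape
(13, 13)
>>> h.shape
(13,)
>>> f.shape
(5, 13, 7)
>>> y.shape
(13, 7)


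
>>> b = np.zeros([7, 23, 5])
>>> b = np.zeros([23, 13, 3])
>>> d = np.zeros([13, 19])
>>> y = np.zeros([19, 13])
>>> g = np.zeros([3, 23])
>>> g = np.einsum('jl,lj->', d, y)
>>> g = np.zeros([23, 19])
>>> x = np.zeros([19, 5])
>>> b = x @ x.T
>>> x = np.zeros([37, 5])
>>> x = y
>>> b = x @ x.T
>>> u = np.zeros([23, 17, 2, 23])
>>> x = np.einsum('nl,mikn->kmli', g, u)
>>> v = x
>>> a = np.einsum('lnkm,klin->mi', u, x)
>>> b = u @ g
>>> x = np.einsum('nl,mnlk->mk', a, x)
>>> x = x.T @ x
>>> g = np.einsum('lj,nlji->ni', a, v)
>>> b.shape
(23, 17, 2, 19)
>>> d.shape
(13, 19)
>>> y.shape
(19, 13)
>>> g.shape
(2, 17)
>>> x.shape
(17, 17)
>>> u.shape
(23, 17, 2, 23)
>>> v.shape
(2, 23, 19, 17)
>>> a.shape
(23, 19)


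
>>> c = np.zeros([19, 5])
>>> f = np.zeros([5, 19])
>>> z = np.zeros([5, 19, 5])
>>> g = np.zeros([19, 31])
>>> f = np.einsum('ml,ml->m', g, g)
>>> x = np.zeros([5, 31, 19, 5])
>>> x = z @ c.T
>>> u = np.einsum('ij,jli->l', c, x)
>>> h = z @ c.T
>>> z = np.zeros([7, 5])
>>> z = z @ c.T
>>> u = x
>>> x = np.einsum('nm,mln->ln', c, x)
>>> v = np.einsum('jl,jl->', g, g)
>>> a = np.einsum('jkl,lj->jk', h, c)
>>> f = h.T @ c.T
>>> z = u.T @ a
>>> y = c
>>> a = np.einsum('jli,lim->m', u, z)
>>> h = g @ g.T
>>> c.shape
(19, 5)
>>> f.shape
(19, 19, 19)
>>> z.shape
(19, 19, 19)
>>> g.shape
(19, 31)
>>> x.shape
(19, 19)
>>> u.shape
(5, 19, 19)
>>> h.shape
(19, 19)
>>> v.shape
()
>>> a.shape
(19,)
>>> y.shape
(19, 5)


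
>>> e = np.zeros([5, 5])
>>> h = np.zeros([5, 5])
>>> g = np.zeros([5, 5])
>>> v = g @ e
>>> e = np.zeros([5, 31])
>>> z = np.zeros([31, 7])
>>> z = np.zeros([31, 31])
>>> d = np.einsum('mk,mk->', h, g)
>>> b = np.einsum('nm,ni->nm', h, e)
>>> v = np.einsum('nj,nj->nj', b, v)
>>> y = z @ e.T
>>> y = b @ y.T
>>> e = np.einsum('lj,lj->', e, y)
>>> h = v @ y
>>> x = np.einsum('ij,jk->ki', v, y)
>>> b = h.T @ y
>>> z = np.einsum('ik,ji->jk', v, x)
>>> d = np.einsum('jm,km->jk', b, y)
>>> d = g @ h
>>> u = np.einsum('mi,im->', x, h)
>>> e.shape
()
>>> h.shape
(5, 31)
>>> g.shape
(5, 5)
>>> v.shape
(5, 5)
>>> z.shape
(31, 5)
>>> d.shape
(5, 31)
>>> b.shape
(31, 31)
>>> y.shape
(5, 31)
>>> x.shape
(31, 5)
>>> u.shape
()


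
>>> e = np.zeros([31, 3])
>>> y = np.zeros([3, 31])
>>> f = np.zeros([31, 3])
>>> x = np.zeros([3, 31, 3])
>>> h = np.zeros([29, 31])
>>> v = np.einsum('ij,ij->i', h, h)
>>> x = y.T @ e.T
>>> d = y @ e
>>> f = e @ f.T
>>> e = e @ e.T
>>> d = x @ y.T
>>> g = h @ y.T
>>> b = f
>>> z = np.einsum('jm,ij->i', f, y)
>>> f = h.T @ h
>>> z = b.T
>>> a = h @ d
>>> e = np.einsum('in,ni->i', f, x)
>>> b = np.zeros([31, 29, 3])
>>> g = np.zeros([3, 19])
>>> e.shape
(31,)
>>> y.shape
(3, 31)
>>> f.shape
(31, 31)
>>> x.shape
(31, 31)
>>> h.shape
(29, 31)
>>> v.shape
(29,)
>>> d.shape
(31, 3)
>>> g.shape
(3, 19)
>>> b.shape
(31, 29, 3)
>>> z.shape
(31, 31)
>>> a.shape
(29, 3)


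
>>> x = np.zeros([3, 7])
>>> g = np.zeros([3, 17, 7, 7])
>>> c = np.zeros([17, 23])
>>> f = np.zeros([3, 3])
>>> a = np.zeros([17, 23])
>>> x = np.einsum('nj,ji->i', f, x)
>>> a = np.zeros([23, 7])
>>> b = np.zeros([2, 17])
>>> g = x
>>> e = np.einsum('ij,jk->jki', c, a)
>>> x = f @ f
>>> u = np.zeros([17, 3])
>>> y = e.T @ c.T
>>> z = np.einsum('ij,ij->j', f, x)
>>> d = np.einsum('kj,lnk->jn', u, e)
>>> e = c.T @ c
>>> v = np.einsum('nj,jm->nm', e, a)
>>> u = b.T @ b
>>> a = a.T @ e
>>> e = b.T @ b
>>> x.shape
(3, 3)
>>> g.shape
(7,)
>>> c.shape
(17, 23)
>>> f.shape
(3, 3)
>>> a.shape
(7, 23)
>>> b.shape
(2, 17)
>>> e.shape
(17, 17)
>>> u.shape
(17, 17)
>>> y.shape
(17, 7, 17)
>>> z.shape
(3,)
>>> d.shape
(3, 7)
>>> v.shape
(23, 7)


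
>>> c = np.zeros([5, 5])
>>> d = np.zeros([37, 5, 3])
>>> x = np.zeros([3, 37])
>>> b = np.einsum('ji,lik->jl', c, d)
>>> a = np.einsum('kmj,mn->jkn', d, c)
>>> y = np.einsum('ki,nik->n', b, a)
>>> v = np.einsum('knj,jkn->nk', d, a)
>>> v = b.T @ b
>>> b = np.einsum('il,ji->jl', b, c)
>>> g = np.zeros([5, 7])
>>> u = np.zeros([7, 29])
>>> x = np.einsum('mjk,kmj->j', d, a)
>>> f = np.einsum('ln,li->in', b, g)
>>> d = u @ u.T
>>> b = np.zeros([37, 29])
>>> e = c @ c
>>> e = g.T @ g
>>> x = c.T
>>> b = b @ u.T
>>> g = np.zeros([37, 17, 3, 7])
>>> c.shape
(5, 5)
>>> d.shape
(7, 7)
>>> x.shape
(5, 5)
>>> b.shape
(37, 7)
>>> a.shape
(3, 37, 5)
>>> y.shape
(3,)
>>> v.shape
(37, 37)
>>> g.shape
(37, 17, 3, 7)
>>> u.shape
(7, 29)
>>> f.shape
(7, 37)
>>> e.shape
(7, 7)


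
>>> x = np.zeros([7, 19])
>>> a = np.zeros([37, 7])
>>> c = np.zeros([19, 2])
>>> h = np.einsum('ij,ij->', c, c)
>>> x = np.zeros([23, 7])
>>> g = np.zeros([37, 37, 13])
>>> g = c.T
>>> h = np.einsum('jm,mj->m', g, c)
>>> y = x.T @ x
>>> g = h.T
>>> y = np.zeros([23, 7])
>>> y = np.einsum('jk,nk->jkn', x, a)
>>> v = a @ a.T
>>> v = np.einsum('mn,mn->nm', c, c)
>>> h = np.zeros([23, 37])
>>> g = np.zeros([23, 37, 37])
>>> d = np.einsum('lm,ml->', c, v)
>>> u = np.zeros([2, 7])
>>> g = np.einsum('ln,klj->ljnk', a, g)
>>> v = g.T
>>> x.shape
(23, 7)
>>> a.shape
(37, 7)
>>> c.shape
(19, 2)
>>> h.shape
(23, 37)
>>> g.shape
(37, 37, 7, 23)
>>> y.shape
(23, 7, 37)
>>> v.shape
(23, 7, 37, 37)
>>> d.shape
()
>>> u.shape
(2, 7)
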